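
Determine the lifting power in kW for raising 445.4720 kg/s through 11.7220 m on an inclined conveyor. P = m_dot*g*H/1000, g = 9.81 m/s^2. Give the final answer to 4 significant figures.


P = 445.4720 * 9.81 * 11.7220 / 1000
P = 51.23 kW


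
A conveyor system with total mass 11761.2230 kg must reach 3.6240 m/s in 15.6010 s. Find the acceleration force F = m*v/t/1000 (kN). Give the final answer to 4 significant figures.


F = 11761.2230 * 3.6240 / 15.6010 / 1000
F = 2.732 kN


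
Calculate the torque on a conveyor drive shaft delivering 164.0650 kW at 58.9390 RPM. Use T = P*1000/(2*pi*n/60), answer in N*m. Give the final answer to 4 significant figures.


omega = 2*pi*58.9390/60 = 6.17208 rad/s
T = 164.0650*1000 / 6.17208
T = 26580 N*m


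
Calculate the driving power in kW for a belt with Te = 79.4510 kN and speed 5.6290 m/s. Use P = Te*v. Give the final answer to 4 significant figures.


P = Te * v = 79.4510 * 5.6290
P = 447.2 kW


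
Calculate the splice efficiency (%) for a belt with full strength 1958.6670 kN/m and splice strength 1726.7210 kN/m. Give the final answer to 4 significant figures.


Eff = 1726.7210 / 1958.6670 * 100
Eff = 88.16 %


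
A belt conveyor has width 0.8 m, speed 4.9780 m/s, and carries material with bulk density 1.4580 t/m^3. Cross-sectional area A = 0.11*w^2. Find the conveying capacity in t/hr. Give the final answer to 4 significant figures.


A = 0.11 * 0.8^2 = 0.0704 m^2
C = 0.0704 * 4.9780 * 1.4580 * 3600
C = 1839 t/hr


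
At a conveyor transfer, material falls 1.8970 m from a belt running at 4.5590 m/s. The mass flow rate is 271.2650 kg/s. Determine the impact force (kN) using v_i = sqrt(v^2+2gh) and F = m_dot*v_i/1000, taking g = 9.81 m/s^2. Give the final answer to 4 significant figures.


v_i = sqrt(4.5590^2 + 2*9.81*1.8970) = 7.61601 m/s
F = 271.2650 * 7.61601 / 1000
F = 2.066 kN


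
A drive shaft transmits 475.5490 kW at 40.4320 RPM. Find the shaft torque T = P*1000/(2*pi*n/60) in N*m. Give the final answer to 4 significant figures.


omega = 2*pi*40.4320/60 = 4.23403 rad/s
T = 475.5490*1000 / 4.23403
T = 112300 N*m


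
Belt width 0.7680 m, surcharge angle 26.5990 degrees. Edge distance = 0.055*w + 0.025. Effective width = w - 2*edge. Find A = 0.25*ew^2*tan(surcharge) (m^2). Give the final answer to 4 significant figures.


edge = 0.055*0.7680 + 0.025 = 0.06724 m
ew = 0.7680 - 2*0.06724 = 0.63352 m
A = 0.25 * 0.63352^2 * tan(26.5990 deg)
A = 0.05024 m^2


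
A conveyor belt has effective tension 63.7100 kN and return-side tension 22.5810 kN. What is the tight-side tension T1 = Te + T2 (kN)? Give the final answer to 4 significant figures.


T1 = Te + T2 = 63.7100 + 22.5810
T1 = 86.29 kN


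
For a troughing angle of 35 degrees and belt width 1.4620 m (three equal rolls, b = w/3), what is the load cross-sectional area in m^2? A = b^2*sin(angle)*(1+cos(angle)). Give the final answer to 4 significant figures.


b = 1.4620/3 = 0.487333 m
A = 0.487333^2 * sin(35 deg) * (1 + cos(35 deg))
A = 0.2478 m^2


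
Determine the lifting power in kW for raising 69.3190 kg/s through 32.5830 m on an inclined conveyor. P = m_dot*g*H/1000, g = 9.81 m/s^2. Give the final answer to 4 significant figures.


P = 69.3190 * 9.81 * 32.5830 / 1000
P = 22.16 kW


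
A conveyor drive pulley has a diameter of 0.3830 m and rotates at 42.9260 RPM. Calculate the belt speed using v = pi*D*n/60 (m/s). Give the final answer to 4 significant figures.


v = pi * 0.3830 * 42.9260 / 60
v = 0.8608 m/s


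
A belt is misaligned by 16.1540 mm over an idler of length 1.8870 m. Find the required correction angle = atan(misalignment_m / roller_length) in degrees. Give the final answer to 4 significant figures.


misalign_m = 16.1540 / 1000 = 0.016154 m
angle = atan(0.016154 / 1.8870)
angle = 0.4905 deg


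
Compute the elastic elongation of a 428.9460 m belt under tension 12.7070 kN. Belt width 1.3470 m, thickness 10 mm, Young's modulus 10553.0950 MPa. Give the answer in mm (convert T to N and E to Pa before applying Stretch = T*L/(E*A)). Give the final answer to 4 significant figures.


A = 1.3470 * 0.01 = 0.01347 m^2
Stretch = 12.7070*1000 * 428.9460 / (10553.0950e6 * 0.01347) * 1000
Stretch = 38.34 mm


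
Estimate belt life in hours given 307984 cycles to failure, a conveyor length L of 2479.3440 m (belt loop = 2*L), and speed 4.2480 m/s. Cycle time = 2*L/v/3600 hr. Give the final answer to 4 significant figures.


cycle_time = 2 * 2479.3440 / 4.2480 / 3600 = 0.32425 hr
life = 307984 * 0.32425 = 99860 hours


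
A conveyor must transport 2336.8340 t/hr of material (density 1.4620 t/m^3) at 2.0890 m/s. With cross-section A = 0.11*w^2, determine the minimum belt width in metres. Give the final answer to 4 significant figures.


A_req = 2336.8340 / (2.0890 * 1.4620 * 3600) = 0.212539 m^2
w = sqrt(0.212539 / 0.11)
w = 1.390 m


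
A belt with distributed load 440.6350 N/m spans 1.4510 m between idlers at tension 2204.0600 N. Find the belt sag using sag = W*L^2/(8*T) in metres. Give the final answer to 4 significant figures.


sag = 440.6350 * 1.4510^2 / (8 * 2204.0600)
sag = 0.05261 m


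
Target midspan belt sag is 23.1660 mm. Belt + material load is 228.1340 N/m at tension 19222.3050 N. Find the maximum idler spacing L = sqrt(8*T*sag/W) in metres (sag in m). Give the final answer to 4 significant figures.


sag = 23.1660/1000 = 0.023166 m
L = sqrt(8 * 19222.3050 * 0.023166 / 228.1340)
L = 3.952 m


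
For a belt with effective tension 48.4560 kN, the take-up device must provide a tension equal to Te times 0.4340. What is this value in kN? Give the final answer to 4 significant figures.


T_tu = 48.4560 * 0.4340
T_tu = 21.03 kN


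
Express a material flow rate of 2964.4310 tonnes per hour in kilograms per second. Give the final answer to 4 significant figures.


m_dot = 2964.4310 * 1000 / 3600
m_dot = 823.5 kg/s


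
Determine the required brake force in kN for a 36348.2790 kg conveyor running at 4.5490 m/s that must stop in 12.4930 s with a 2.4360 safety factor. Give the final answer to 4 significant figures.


F = 36348.2790 * 4.5490 / 12.4930 * 2.4360 / 1000
F = 32.24 kN


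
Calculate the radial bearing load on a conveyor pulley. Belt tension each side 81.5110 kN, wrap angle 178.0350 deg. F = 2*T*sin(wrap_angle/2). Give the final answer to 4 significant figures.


F = 2 * 81.5110 * sin(178.0350/2 deg)
F = 163.0 kN


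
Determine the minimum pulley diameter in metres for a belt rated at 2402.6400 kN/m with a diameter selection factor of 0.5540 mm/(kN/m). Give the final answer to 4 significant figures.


D = 2402.6400 * 0.5540 / 1000
D = 1.331 m


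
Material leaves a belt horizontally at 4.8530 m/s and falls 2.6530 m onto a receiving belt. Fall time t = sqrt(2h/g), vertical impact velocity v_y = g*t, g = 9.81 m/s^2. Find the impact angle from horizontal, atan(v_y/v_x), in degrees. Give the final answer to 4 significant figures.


t = sqrt(2*2.6530/9.81) = 0.735443 s
v_y = 9.81 * 0.735443 = 7.2147 m/s
angle = atan(7.2147 / 4.8530) = 56.07 deg


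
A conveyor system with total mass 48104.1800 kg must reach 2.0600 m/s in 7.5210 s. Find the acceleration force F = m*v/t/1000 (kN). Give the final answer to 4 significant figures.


F = 48104.1800 * 2.0600 / 7.5210 / 1000
F = 13.18 kN


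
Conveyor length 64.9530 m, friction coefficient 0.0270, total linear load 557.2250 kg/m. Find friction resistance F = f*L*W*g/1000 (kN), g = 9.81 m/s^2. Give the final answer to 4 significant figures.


F = 0.0270 * 64.9530 * 557.2250 * 9.81 / 1000
F = 9.587 kN


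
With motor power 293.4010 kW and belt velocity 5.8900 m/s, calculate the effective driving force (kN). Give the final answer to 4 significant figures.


Te = P / v = 293.4010 / 5.8900
Te = 49.81 kN


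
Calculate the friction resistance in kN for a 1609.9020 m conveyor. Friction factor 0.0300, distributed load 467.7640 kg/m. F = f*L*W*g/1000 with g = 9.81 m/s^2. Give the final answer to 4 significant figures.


F = 0.0300 * 1609.9020 * 467.7640 * 9.81 / 1000
F = 221.6 kN


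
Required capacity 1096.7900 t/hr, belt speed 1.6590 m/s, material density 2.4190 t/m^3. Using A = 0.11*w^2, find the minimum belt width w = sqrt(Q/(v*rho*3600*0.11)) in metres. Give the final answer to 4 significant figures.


A_req = 1096.7900 / (1.6590 * 2.4190 * 3600) = 0.0759169 m^2
w = sqrt(0.0759169 / 0.11)
w = 0.8308 m


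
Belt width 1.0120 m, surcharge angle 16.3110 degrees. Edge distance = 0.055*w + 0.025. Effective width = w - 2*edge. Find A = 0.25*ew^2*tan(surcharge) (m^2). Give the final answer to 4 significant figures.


edge = 0.055*1.0120 + 0.025 = 0.08066 m
ew = 1.0120 - 2*0.08066 = 0.85068 m
A = 0.25 * 0.85068^2 * tan(16.3110 deg)
A = 0.05294 m^2


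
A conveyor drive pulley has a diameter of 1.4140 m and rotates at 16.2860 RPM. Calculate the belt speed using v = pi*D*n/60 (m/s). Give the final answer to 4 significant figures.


v = pi * 1.4140 * 16.2860 / 60
v = 1.206 m/s


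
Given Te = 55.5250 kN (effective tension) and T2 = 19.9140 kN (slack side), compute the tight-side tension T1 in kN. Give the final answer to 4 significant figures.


T1 = Te + T2 = 55.5250 + 19.9140
T1 = 75.44 kN


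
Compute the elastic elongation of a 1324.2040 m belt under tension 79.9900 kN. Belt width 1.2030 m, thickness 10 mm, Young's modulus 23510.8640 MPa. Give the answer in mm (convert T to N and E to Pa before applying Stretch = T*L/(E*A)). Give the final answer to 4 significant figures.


A = 1.2030 * 0.01 = 0.01203 m^2
Stretch = 79.9900*1000 * 1324.2040 / (23510.8640e6 * 0.01203) * 1000
Stretch = 374.5 mm


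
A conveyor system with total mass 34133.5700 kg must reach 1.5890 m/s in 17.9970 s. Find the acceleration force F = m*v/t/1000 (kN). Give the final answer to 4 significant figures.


F = 34133.5700 * 1.5890 / 17.9970 / 1000
F = 3.014 kN


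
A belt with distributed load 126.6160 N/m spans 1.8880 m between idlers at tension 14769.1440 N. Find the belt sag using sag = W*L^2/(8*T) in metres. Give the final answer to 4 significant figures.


sag = 126.6160 * 1.8880^2 / (8 * 14769.1440)
sag = 0.003820 m


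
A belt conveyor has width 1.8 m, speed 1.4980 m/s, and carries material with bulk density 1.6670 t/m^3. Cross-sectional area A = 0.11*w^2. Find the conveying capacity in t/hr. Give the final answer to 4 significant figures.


A = 0.11 * 1.8^2 = 0.3564 m^2
C = 0.3564 * 1.4980 * 1.6670 * 3600
C = 3204 t/hr


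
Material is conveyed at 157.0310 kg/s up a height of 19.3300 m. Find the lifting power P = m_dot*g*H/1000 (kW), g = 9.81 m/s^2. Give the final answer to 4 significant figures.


P = 157.0310 * 9.81 * 19.3300 / 1000
P = 29.78 kW


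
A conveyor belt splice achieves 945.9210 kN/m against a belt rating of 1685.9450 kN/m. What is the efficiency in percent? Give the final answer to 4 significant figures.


Eff = 945.9210 / 1685.9450 * 100
Eff = 56.11 %


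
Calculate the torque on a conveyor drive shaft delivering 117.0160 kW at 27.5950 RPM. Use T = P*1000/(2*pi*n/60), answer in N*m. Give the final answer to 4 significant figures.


omega = 2*pi*27.5950/60 = 2.88974 rad/s
T = 117.0160*1000 / 2.88974
T = 40490 N*m


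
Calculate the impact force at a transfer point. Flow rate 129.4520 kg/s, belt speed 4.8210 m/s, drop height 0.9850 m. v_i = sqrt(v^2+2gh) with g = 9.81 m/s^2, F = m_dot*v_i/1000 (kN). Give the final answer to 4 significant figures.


v_i = sqrt(4.8210^2 + 2*9.81*0.9850) = 6.5244 m/s
F = 129.4520 * 6.5244 / 1000
F = 0.8446 kN


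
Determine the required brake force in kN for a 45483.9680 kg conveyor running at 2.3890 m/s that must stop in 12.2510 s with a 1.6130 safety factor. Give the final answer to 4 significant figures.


F = 45483.9680 * 2.3890 / 12.2510 * 1.6130 / 1000
F = 14.31 kN


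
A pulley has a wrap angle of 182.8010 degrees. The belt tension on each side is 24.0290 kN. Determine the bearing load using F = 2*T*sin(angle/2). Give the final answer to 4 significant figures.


F = 2 * 24.0290 * sin(182.8010/2 deg)
F = 48.04 kN


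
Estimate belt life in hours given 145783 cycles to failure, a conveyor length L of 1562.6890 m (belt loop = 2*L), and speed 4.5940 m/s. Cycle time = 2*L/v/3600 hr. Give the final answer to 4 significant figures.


cycle_time = 2 * 1562.6890 / 4.5940 / 3600 = 0.188977 hr
life = 145783 * 0.188977 = 27550 hours


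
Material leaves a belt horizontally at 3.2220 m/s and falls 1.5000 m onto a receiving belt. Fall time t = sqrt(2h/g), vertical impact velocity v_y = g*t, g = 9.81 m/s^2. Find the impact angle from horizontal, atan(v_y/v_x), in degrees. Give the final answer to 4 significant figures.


t = sqrt(2*1.5000/9.81) = 0.553001 s
v_y = 9.81 * 0.553001 = 5.42494 m/s
angle = atan(5.42494 / 3.2220) = 59.29 deg


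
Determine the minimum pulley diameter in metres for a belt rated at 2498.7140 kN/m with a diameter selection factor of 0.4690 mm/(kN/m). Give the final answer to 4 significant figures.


D = 2498.7140 * 0.4690 / 1000
D = 1.172 m


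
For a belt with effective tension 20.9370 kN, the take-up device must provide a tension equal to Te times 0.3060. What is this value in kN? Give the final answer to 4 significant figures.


T_tu = 20.9370 * 0.3060
T_tu = 6.407 kN


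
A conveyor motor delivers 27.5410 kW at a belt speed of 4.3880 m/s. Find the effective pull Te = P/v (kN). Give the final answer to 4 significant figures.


Te = P / v = 27.5410 / 4.3880
Te = 6.276 kN


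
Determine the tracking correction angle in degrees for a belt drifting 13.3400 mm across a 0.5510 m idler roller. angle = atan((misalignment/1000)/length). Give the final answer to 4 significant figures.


misalign_m = 13.3400 / 1000 = 0.013340 m
angle = atan(0.013340 / 0.5510)
angle = 1.387 deg


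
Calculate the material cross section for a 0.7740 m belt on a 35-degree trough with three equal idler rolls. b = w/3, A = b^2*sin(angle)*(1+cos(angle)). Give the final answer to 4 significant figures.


b = 0.7740/3 = 0.258 m
A = 0.258^2 * sin(35 deg) * (1 + cos(35 deg))
A = 0.06945 m^2


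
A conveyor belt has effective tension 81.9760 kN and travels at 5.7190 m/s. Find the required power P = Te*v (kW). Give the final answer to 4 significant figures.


P = Te * v = 81.9760 * 5.7190
P = 468.8 kW


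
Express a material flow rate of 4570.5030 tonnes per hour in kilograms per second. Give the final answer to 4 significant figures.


m_dot = 4570.5030 * 1000 / 3600
m_dot = 1270 kg/s


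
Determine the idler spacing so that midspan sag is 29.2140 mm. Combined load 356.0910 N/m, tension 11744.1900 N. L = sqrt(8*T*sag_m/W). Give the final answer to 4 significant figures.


sag = 29.2140/1000 = 0.029214 m
L = sqrt(8 * 11744.1900 * 0.029214 / 356.0910)
L = 2.776 m


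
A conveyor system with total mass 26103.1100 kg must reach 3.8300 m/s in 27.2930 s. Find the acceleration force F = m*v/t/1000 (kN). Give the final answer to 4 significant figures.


F = 26103.1100 * 3.8300 / 27.2930 / 1000
F = 3.663 kN


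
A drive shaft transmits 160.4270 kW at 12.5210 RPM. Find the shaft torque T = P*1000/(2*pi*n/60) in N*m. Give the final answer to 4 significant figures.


omega = 2*pi*12.5210/60 = 1.3112 rad/s
T = 160.4270*1000 / 1.3112
T = 122400 N*m


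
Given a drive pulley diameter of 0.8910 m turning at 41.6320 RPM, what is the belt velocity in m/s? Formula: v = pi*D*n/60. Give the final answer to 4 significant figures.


v = pi * 0.8910 * 41.6320 / 60
v = 1.942 m/s


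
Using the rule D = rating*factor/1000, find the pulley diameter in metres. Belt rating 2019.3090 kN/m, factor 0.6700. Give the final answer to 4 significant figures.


D = 2019.3090 * 0.6700 / 1000
D = 1.353 m


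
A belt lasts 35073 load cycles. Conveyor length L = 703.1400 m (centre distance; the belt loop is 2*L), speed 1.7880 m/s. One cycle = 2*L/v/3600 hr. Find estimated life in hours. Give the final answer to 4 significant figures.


cycle_time = 2 * 703.1400 / 1.7880 / 3600 = 0.218475 hr
life = 35073 * 0.218475 = 7663 hours


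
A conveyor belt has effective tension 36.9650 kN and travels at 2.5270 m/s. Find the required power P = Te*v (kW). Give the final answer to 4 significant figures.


P = Te * v = 36.9650 * 2.5270
P = 93.41 kW


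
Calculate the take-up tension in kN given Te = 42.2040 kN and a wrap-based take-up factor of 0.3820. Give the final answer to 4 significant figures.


T_tu = 42.2040 * 0.3820
T_tu = 16.12 kN


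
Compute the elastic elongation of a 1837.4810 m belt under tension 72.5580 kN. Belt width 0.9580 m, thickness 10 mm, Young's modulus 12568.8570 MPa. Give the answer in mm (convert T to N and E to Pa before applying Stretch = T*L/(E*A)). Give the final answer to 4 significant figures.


A = 0.9580 * 0.01 = 0.00958 m^2
Stretch = 72.5580*1000 * 1837.4810 / (12568.8570e6 * 0.00958) * 1000
Stretch = 1107 mm


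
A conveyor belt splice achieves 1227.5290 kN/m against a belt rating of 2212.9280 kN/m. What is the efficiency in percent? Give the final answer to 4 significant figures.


Eff = 1227.5290 / 2212.9280 * 100
Eff = 55.47 %


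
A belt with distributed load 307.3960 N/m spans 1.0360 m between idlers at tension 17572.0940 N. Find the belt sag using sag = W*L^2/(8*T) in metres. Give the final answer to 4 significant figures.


sag = 307.3960 * 1.0360^2 / (8 * 17572.0940)
sag = 0.002347 m


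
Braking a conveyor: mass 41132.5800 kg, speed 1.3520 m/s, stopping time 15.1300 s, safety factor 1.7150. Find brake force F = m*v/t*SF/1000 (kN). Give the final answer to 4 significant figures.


F = 41132.5800 * 1.3520 / 15.1300 * 1.7150 / 1000
F = 6.304 kN


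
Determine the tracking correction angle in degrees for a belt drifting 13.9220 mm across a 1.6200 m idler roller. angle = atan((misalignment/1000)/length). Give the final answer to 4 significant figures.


misalign_m = 13.9220 / 1000 = 0.013922 m
angle = atan(0.013922 / 1.6200)
angle = 0.4924 deg


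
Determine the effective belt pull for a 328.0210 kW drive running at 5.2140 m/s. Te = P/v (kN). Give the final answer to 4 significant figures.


Te = P / v = 328.0210 / 5.2140
Te = 62.91 kN


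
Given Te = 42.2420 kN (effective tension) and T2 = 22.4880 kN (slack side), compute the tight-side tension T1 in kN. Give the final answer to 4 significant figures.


T1 = Te + T2 = 42.2420 + 22.4880
T1 = 64.73 kN


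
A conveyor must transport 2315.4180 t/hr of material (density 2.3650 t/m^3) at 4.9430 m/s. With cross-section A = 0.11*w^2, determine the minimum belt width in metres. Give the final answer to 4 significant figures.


A_req = 2315.4180 / (4.9430 * 2.3650 * 3600) = 0.055018 m^2
w = sqrt(0.055018 / 0.11)
w = 0.7072 m


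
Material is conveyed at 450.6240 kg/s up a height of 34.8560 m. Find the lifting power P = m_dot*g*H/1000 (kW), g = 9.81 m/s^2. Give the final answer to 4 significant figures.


P = 450.6240 * 9.81 * 34.8560 / 1000
P = 154.1 kW


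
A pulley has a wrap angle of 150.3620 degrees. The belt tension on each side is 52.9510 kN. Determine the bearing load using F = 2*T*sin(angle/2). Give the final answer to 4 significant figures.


F = 2 * 52.9510 * sin(150.3620/2 deg)
F = 102.4 kN


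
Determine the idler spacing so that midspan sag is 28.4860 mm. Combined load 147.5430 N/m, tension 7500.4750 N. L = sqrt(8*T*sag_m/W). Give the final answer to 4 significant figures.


sag = 28.4860/1000 = 0.028486 m
L = sqrt(8 * 7500.4750 * 0.028486 / 147.5430)
L = 3.404 m


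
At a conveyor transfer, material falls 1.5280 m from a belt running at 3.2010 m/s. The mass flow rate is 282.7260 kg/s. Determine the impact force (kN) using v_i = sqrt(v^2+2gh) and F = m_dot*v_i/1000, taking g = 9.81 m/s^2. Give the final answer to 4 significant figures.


v_i = sqrt(3.2010^2 + 2*9.81*1.5280) = 6.34238 m/s
F = 282.7260 * 6.34238 / 1000
F = 1.793 kN


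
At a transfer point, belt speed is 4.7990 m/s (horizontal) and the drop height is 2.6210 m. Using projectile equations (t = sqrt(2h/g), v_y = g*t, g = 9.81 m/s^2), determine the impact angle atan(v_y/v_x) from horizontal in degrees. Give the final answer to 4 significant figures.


t = sqrt(2*2.6210/9.81) = 0.730994 s
v_y = 9.81 * 0.730994 = 7.17105 m/s
angle = atan(7.17105 / 4.7990) = 56.21 deg


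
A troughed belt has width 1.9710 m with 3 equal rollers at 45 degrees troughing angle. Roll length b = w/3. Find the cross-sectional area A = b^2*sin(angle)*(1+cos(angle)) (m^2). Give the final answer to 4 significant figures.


b = 1.9710/3 = 0.657 m
A = 0.657^2 * sin(45 deg) * (1 + cos(45 deg))
A = 0.5210 m^2


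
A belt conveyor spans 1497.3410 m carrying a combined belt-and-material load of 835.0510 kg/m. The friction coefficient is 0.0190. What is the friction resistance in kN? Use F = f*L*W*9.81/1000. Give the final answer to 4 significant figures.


F = 0.0190 * 1497.3410 * 835.0510 * 9.81 / 1000
F = 233.1 kN


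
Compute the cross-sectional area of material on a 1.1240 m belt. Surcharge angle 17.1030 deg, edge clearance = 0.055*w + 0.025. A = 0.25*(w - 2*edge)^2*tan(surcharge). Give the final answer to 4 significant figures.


edge = 0.055*1.1240 + 0.025 = 0.08682 m
ew = 1.1240 - 2*0.08682 = 0.95036 m
A = 0.25 * 0.95036^2 * tan(17.1030 deg)
A = 0.06948 m^2


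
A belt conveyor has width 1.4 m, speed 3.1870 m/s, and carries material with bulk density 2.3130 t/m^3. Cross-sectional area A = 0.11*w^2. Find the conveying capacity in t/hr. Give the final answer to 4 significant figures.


A = 0.11 * 1.4^2 = 0.2156 m^2
C = 0.2156 * 3.1870 * 2.3130 * 3600
C = 5721 t/hr


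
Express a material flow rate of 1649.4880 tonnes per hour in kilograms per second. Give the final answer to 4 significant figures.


m_dot = 1649.4880 * 1000 / 3600
m_dot = 458.2 kg/s


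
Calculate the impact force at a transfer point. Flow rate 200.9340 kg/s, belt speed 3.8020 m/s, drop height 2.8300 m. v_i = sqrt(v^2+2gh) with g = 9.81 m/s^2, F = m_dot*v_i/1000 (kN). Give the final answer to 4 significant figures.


v_i = sqrt(3.8020^2 + 2*9.81*2.8300) = 8.36539 m/s
F = 200.9340 * 8.36539 / 1000
F = 1.681 kN


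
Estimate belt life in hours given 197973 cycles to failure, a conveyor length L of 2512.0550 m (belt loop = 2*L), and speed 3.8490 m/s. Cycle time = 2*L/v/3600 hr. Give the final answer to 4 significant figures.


cycle_time = 2 * 2512.0550 / 3.8490 / 3600 = 0.362584 hr
life = 197973 * 0.362584 = 71780 hours


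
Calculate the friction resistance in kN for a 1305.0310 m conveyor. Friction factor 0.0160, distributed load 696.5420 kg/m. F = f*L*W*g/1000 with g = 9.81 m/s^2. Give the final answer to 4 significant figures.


F = 0.0160 * 1305.0310 * 696.5420 * 9.81 / 1000
F = 142.7 kN


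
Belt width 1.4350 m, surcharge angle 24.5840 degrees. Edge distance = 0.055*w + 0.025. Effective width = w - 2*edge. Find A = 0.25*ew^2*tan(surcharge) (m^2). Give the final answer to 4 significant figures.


edge = 0.055*1.4350 + 0.025 = 0.103925 m
ew = 1.4350 - 2*0.103925 = 1.22715 m
A = 0.25 * 1.22715^2 * tan(24.5840 deg)
A = 0.1722 m^2


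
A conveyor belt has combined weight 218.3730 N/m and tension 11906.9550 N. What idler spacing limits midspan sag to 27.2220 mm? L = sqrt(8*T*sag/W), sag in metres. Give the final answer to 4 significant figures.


sag = 27.2220/1000 = 0.027222 m
L = sqrt(8 * 11906.9550 * 0.027222 / 218.3730)
L = 3.446 m


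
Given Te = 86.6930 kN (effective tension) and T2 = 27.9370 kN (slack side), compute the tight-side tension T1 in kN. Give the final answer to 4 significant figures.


T1 = Te + T2 = 86.6930 + 27.9370
T1 = 114.6 kN


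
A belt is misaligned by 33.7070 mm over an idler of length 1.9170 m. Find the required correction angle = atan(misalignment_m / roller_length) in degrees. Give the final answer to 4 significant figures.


misalign_m = 33.7070 / 1000 = 0.033707 m
angle = atan(0.033707 / 1.9170)
angle = 1.007 deg


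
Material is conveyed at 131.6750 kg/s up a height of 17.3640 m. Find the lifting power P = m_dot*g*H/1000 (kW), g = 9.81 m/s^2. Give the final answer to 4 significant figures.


P = 131.6750 * 9.81 * 17.3640 / 1000
P = 22.43 kW


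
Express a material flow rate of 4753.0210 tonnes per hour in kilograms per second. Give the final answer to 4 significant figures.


m_dot = 4753.0210 * 1000 / 3600
m_dot = 1320 kg/s


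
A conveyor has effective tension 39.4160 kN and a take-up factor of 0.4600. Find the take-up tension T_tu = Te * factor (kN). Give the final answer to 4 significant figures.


T_tu = 39.4160 * 0.4600
T_tu = 18.13 kN


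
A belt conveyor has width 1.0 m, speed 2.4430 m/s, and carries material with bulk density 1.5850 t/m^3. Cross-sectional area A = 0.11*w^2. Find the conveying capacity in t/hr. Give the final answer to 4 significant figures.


A = 0.11 * 1.0^2 = 0.11 m^2
C = 0.11 * 2.4430 * 1.5850 * 3600
C = 1533 t/hr


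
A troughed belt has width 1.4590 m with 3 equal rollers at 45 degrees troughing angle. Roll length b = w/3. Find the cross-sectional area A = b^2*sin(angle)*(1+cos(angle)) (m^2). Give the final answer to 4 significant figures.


b = 1.4590/3 = 0.486333 m
A = 0.486333^2 * sin(45 deg) * (1 + cos(45 deg))
A = 0.2855 m^2


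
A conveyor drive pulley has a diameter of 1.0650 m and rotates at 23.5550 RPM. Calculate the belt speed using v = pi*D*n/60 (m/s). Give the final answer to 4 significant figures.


v = pi * 1.0650 * 23.5550 / 60
v = 1.314 m/s


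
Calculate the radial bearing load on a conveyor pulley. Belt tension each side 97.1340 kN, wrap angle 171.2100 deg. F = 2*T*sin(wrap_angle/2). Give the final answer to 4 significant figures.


F = 2 * 97.1340 * sin(171.2100/2 deg)
F = 193.7 kN


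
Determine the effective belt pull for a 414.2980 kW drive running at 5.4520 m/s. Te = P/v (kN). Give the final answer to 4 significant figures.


Te = P / v = 414.2980 / 5.4520
Te = 75.99 kN


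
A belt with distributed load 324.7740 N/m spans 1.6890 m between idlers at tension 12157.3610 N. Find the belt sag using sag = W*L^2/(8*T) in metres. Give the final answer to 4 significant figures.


sag = 324.7740 * 1.6890^2 / (8 * 12157.3610)
sag = 0.009526 m


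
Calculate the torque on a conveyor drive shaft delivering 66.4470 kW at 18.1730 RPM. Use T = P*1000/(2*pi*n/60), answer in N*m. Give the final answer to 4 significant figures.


omega = 2*pi*18.1730/60 = 1.90307 rad/s
T = 66.4470*1000 / 1.90307
T = 34920 N*m


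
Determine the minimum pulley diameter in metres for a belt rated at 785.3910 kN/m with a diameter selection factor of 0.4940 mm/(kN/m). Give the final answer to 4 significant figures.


D = 785.3910 * 0.4940 / 1000
D = 0.3880 m


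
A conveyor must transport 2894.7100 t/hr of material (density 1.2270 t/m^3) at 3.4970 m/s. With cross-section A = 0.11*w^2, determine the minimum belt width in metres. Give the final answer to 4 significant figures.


A_req = 2894.7100 / (3.4970 * 1.2270 * 3600) = 0.187397 m^2
w = sqrt(0.187397 / 0.11)
w = 1.305 m


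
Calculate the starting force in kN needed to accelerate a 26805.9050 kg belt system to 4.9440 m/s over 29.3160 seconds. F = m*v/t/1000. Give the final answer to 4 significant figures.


F = 26805.9050 * 4.9440 / 29.3160 / 1000
F = 4.521 kN


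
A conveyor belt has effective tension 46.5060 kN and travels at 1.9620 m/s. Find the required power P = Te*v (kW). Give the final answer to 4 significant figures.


P = Te * v = 46.5060 * 1.9620
P = 91.24 kW


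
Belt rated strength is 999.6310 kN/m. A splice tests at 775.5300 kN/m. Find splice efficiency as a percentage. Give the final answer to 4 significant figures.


Eff = 775.5300 / 999.6310 * 100
Eff = 77.58 %


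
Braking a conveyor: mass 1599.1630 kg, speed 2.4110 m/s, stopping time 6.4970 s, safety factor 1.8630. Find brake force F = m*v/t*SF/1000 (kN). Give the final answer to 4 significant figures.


F = 1599.1630 * 2.4110 / 6.4970 * 1.8630 / 1000
F = 1.106 kN


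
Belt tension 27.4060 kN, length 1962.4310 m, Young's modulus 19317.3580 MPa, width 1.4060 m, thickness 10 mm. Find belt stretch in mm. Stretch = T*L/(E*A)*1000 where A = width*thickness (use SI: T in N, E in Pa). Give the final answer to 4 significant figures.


A = 1.4060 * 0.01 = 0.01406 m^2
Stretch = 27.4060*1000 * 1962.4310 / (19317.3580e6 * 0.01406) * 1000
Stretch = 198.0 mm


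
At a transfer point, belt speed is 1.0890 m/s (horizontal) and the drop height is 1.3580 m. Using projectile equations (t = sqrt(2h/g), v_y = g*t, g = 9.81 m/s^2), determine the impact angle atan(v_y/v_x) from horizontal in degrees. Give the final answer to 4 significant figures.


t = sqrt(2*1.3580/9.81) = 0.526175 s
v_y = 9.81 * 0.526175 = 5.16178 m/s
angle = atan(5.16178 / 1.0890) = 78.09 deg


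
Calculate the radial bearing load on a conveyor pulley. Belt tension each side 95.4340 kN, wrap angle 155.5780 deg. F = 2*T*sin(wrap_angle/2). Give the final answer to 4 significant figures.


F = 2 * 95.4340 * sin(155.5780/2 deg)
F = 186.5 kN


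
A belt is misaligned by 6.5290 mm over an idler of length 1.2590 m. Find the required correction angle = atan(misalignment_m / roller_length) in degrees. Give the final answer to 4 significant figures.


misalign_m = 6.5290 / 1000 = 0.006529 m
angle = atan(0.006529 / 1.2590)
angle = 0.2971 deg


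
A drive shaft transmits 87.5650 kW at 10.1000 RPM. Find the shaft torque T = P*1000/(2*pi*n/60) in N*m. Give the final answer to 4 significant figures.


omega = 2*pi*10.1000/60 = 1.05767 rad/s
T = 87.5650*1000 / 1.05767
T = 82790 N*m


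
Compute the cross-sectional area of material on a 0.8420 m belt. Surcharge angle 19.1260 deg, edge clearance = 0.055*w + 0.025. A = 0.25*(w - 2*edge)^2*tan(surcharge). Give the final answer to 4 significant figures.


edge = 0.055*0.8420 + 0.025 = 0.07131 m
ew = 0.8420 - 2*0.07131 = 0.69938 m
A = 0.25 * 0.69938^2 * tan(19.1260 deg)
A = 0.04241 m^2


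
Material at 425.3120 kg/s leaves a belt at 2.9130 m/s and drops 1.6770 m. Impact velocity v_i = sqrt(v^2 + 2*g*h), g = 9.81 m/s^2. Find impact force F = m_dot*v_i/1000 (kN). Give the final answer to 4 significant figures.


v_i = sqrt(2.9130^2 + 2*9.81*1.6770) = 6.43337 m/s
F = 425.3120 * 6.43337 / 1000
F = 2.736 kN


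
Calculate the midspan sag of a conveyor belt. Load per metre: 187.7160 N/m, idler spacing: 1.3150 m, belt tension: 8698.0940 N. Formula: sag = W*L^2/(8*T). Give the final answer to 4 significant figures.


sag = 187.7160 * 1.3150^2 / (8 * 8698.0940)
sag = 0.004665 m


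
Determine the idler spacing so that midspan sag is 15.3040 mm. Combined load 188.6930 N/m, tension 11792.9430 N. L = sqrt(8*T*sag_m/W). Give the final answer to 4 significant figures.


sag = 15.3040/1000 = 0.015304 m
L = sqrt(8 * 11792.9430 * 0.015304 / 188.6930)
L = 2.766 m


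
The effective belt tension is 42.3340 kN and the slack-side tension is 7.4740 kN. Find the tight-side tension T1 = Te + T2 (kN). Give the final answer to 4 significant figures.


T1 = Te + T2 = 42.3340 + 7.4740
T1 = 49.81 kN


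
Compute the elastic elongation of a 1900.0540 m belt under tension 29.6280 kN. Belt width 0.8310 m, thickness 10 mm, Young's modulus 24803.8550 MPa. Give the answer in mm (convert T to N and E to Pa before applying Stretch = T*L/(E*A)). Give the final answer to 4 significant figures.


A = 0.8310 * 0.01 = 0.00831 m^2
Stretch = 29.6280*1000 * 1900.0540 / (24803.8550e6 * 0.00831) * 1000
Stretch = 273.1 mm


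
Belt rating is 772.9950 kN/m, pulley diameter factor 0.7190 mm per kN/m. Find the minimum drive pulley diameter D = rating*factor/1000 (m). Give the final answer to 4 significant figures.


D = 772.9950 * 0.7190 / 1000
D = 0.5558 m


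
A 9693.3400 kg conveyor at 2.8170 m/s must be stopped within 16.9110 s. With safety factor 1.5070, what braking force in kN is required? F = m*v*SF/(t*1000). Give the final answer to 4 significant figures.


F = 9693.3400 * 2.8170 / 16.9110 * 1.5070 / 1000
F = 2.433 kN


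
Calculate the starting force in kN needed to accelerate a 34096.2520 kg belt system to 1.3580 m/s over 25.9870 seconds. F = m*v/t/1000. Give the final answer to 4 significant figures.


F = 34096.2520 * 1.3580 / 25.9870 / 1000
F = 1.782 kN


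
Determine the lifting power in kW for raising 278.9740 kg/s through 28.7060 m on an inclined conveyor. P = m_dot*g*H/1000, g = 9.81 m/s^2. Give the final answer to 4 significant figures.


P = 278.9740 * 9.81 * 28.7060 / 1000
P = 78.56 kW


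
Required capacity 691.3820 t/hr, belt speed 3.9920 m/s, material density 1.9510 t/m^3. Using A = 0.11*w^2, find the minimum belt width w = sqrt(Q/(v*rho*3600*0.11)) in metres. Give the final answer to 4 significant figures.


A_req = 691.3820 / (3.9920 * 1.9510 * 3600) = 0.0246586 m^2
w = sqrt(0.0246586 / 0.11)
w = 0.4735 m


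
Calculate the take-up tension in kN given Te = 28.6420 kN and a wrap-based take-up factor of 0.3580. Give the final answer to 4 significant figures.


T_tu = 28.6420 * 0.3580
T_tu = 10.25 kN


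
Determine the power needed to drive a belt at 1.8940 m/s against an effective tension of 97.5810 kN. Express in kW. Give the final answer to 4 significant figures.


P = Te * v = 97.5810 * 1.8940
P = 184.8 kW


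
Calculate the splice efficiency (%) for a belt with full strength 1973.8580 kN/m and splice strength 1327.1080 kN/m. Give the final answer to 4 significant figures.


Eff = 1327.1080 / 1973.8580 * 100
Eff = 67.23 %


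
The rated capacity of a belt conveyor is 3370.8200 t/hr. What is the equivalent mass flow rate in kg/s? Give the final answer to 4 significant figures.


m_dot = 3370.8200 * 1000 / 3600
m_dot = 936.3 kg/s


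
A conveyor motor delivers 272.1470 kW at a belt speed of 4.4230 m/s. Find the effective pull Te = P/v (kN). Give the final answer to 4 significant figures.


Te = P / v = 272.1470 / 4.4230
Te = 61.53 kN


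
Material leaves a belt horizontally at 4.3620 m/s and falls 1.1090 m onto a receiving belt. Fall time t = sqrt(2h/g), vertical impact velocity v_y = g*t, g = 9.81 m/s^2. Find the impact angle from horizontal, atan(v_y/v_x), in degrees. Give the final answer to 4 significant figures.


t = sqrt(2*1.1090/9.81) = 0.475495 s
v_y = 9.81 * 0.475495 = 4.66461 m/s
angle = atan(4.66461 / 4.3620) = 46.92 deg


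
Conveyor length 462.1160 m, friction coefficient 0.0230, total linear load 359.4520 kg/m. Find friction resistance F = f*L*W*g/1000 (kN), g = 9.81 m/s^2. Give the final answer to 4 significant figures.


F = 0.0230 * 462.1160 * 359.4520 * 9.81 / 1000
F = 37.48 kN


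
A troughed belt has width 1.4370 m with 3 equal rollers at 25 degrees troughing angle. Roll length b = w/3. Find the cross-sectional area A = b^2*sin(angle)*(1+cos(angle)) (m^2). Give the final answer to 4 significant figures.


b = 1.4370/3 = 0.479 m
A = 0.479^2 * sin(25 deg) * (1 + cos(25 deg))
A = 0.1848 m^2


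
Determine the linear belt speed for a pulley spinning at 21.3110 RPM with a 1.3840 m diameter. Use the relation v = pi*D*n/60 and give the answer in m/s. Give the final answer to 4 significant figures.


v = pi * 1.3840 * 21.3110 / 60
v = 1.544 m/s


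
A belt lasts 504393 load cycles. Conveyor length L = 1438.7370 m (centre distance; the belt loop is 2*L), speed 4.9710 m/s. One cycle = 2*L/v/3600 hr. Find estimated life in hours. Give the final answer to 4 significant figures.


cycle_time = 2 * 1438.7370 / 4.9710 / 3600 = 0.160792 hr
life = 504393 * 0.160792 = 81100 hours


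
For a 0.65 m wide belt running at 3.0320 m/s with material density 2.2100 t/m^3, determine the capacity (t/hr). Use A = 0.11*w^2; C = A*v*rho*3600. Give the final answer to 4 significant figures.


A = 0.11 * 0.65^2 = 0.046475 m^2
C = 0.046475 * 3.0320 * 2.2100 * 3600
C = 1121 t/hr


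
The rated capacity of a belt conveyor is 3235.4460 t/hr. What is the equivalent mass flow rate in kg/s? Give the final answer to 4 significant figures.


m_dot = 3235.4460 * 1000 / 3600
m_dot = 898.7 kg/s


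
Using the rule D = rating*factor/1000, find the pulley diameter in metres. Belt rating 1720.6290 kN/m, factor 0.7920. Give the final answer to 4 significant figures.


D = 1720.6290 * 0.7920 / 1000
D = 1.363 m


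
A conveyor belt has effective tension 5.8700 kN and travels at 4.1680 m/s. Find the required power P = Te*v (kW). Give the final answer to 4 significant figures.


P = Te * v = 5.8700 * 4.1680
P = 24.47 kW


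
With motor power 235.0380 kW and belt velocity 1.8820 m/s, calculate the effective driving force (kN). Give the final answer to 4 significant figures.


Te = P / v = 235.0380 / 1.8820
Te = 124.9 kN


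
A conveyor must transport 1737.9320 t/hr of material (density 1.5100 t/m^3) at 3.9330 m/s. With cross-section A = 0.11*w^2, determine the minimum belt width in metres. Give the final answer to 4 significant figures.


A_req = 1737.9320 / (3.9330 * 1.5100 * 3600) = 0.0812886 m^2
w = sqrt(0.0812886 / 0.11)
w = 0.8596 m


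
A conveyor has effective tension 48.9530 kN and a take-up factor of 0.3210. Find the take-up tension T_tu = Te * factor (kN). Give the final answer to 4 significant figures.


T_tu = 48.9530 * 0.3210
T_tu = 15.71 kN


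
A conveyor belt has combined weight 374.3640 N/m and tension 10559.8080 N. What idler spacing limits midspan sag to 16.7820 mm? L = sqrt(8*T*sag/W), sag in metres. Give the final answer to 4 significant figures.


sag = 16.7820/1000 = 0.016782 m
L = sqrt(8 * 10559.8080 * 0.016782 / 374.3640)
L = 1.946 m


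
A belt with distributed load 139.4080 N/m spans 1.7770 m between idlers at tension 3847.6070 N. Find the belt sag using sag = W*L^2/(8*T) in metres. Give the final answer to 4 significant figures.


sag = 139.4080 * 1.7770^2 / (8 * 3847.6070)
sag = 0.01430 m


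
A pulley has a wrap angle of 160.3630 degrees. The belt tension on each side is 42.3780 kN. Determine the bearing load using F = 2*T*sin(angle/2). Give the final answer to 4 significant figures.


F = 2 * 42.3780 * sin(160.3630/2 deg)
F = 83.51 kN


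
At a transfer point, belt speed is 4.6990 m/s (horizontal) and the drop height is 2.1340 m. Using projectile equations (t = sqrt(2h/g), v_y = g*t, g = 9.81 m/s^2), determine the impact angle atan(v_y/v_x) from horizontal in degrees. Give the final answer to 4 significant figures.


t = sqrt(2*2.1340/9.81) = 0.659596 s
v_y = 9.81 * 0.659596 = 6.47064 m/s
angle = atan(6.47064 / 4.6990) = 54.01 deg


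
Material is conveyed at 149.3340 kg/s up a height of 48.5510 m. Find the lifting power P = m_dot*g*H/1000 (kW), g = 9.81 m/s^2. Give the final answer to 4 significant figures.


P = 149.3340 * 9.81 * 48.5510 / 1000
P = 71.13 kW


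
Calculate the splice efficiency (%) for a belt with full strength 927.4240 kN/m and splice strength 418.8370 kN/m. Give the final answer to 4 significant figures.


Eff = 418.8370 / 927.4240 * 100
Eff = 45.16 %


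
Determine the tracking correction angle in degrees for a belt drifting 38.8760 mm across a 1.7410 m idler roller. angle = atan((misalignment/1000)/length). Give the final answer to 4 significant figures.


misalign_m = 38.8760 / 1000 = 0.038876 m
angle = atan(0.038876 / 1.7410)
angle = 1.279 deg


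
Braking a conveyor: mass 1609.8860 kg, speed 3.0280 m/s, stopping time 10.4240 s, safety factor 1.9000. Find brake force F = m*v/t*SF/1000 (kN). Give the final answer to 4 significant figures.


F = 1609.8860 * 3.0280 / 10.4240 * 1.9000 / 1000
F = 0.8885 kN


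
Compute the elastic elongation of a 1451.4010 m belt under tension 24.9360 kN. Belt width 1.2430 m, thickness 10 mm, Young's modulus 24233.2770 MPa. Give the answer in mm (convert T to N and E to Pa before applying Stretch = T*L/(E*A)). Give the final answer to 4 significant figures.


A = 1.2430 * 0.01 = 0.01243 m^2
Stretch = 24.9360*1000 * 1451.4010 / (24233.2770e6 * 0.01243) * 1000
Stretch = 120.2 mm
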